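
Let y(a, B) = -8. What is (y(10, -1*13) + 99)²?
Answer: 8281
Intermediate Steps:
(y(10, -1*13) + 99)² = (-8 + 99)² = 91² = 8281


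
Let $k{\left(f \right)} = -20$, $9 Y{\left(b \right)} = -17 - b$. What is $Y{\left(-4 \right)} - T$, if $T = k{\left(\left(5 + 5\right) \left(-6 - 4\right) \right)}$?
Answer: $\frac{167}{9} \approx 18.556$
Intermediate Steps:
$Y{\left(b \right)} = - \frac{17}{9} - \frac{b}{9}$ ($Y{\left(b \right)} = \frac{-17 - b}{9} = - \frac{17}{9} - \frac{b}{9}$)
$T = -20$
$Y{\left(-4 \right)} - T = \left(- \frac{17}{9} - - \frac{4}{9}\right) - -20 = \left(- \frac{17}{9} + \frac{4}{9}\right) + 20 = - \frac{13}{9} + 20 = \frac{167}{9}$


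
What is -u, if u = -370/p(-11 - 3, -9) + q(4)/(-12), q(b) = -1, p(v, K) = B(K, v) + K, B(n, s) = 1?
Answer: -139/3 ≈ -46.333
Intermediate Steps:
p(v, K) = 1 + K
u = 139/3 (u = -370/(1 - 9) - 1/(-12) = -370/(-8) - 1*(-1/12) = -370*(-⅛) + 1/12 = 185/4 + 1/12 = 139/3 ≈ 46.333)
-u = -1*139/3 = -139/3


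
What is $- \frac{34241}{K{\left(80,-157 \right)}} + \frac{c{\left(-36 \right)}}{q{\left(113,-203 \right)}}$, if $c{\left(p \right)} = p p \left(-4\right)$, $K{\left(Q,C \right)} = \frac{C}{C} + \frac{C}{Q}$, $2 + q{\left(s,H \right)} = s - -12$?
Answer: $\frac{112177424}{3157} \approx 35533.0$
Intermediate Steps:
$q{\left(s,H \right)} = 10 + s$ ($q{\left(s,H \right)} = -2 + \left(s - -12\right) = -2 + \left(s + 12\right) = -2 + \left(12 + s\right) = 10 + s$)
$K{\left(Q,C \right)} = 1 + \frac{C}{Q}$
$c{\left(p \right)} = - 4 p^{2}$ ($c{\left(p \right)} = p^{2} \left(-4\right) = - 4 p^{2}$)
$- \frac{34241}{K{\left(80,-157 \right)}} + \frac{c{\left(-36 \right)}}{q{\left(113,-203 \right)}} = - \frac{34241}{\frac{1}{80} \left(-157 + 80\right)} + \frac{\left(-4\right) \left(-36\right)^{2}}{10 + 113} = - \frac{34241}{\frac{1}{80} \left(-77\right)} + \frac{\left(-4\right) 1296}{123} = - \frac{34241}{- \frac{77}{80}} - \frac{1728}{41} = \left(-34241\right) \left(- \frac{80}{77}\right) - \frac{1728}{41} = \frac{2739280}{77} - \frac{1728}{41} = \frac{112177424}{3157}$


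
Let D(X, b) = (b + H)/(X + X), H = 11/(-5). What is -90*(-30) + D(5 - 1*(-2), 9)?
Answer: 94517/35 ≈ 2700.5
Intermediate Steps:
H = -11/5 (H = 11*(-1/5) = -11/5 ≈ -2.2000)
D(X, b) = (-11/5 + b)/(2*X) (D(X, b) = (b - 11/5)/(X + X) = (-11/5 + b)/((2*X)) = (-11/5 + b)*(1/(2*X)) = (-11/5 + b)/(2*X))
-90*(-30) + D(5 - 1*(-2), 9) = -90*(-30) + (-11 + 5*9)/(10*(5 - 1*(-2))) = 2700 + (-11 + 45)/(10*(5 + 2)) = 2700 + (1/10)*34/7 = 2700 + (1/10)*(1/7)*34 = 2700 + 17/35 = 94517/35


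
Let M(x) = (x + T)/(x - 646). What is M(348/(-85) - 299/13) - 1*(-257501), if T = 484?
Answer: 14732365876/57213 ≈ 2.5750e+5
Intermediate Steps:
M(x) = (484 + x)/(-646 + x) (M(x) = (x + 484)/(x - 646) = (484 + x)/(-646 + x))
M(348/(-85) - 299/13) - 1*(-257501) = (484 + (348/(-85) - 299/13))/(-646 + (348/(-85) - 299/13)) - 1*(-257501) = (484 + (348*(-1/85) - 299*1/13))/(-646 + (348*(-1/85) - 299*1/13)) + 257501 = (484 + (-348/85 - 23))/(-646 + (-348/85 - 23)) + 257501 = (484 - 2303/85)/(-646 - 2303/85) + 257501 = (38837/85)/(-57213/85) + 257501 = -85/57213*38837/85 + 257501 = -38837/57213 + 257501 = 14732365876/57213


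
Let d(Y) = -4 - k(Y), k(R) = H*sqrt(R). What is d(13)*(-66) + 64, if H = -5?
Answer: 328 - 330*sqrt(13) ≈ -861.83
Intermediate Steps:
k(R) = -5*sqrt(R)
d(Y) = -4 + 5*sqrt(Y) (d(Y) = -4 - (-5)*sqrt(Y) = -4 + 5*sqrt(Y))
d(13)*(-66) + 64 = (-4 + 5*sqrt(13))*(-66) + 64 = (264 - 330*sqrt(13)) + 64 = 328 - 330*sqrt(13)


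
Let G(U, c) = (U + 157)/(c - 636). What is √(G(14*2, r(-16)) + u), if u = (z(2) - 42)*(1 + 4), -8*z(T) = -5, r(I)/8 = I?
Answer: 5*I*√4835738/764 ≈ 14.392*I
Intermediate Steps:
r(I) = 8*I
z(T) = 5/8 (z(T) = -⅛*(-5) = 5/8)
G(U, c) = (157 + U)/(-636 + c)
u = -1655/8 (u = (5/8 - 42)*(1 + 4) = -331/8*5 = -1655/8 ≈ -206.88)
√(G(14*2, r(-16)) + u) = √((157 + 14*2)/(-636 + 8*(-16)) - 1655/8) = √((157 + 28)/(-636 - 128) - 1655/8) = √(185/(-764) - 1655/8) = √(-1/764*185 - 1655/8) = √(-185/764 - 1655/8) = √(-316475/1528) = 5*I*√4835738/764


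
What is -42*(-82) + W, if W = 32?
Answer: 3476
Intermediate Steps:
-42*(-82) + W = -42*(-82) + 32 = 3444 + 32 = 3476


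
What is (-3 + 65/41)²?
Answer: 3364/1681 ≈ 2.0012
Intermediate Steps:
(-3 + 65/41)² = (-58/41)² = 3364/1681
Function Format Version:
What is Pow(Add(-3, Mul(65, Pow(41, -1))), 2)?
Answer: Rational(3364, 1681) ≈ 2.0012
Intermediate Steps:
Pow(Add(-3, Mul(65, Pow(41, -1))), 2) = Pow(Add(-3, Mul(65, Rational(1, 41))), 2) = Pow(Add(-3, Rational(65, 41)), 2) = Pow(Rational(-58, 41), 2) = Rational(3364, 1681)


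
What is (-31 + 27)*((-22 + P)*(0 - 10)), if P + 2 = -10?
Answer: -1360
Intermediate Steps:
P = -12 (P = -2 - 10 = -12)
(-31 + 27)*((-22 + P)*(0 - 10)) = (-31 + 27)*((-22 - 12)*(0 - 10)) = -(-136)*(-10) = -4*340 = -1360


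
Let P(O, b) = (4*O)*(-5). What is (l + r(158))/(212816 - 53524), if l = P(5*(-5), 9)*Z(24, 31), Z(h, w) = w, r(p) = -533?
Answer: 14967/159292 ≈ 0.093960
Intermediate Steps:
P(O, b) = -20*O
l = 15500 (l = -100*(-5)*31 = -20*(-25)*31 = 500*31 = 15500)
(l + r(158))/(212816 - 53524) = (15500 - 533)/(212816 - 53524) = 14967/159292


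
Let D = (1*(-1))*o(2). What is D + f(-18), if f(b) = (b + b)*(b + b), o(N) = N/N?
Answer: 1295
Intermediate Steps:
o(N) = 1
D = -1 (D = (1*(-1))*1 = -1*1 = -1)
f(b) = 4*b² (f(b) = (2*b)*(2*b) = 4*b²)
D + f(-18) = -1 + 4*(-18)² = -1 + 4*324 = -1 + 1296 = 1295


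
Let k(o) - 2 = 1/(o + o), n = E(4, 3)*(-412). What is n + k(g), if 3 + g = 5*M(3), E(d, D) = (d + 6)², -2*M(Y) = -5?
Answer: -782761/19 ≈ -41198.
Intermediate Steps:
M(Y) = 5/2 (M(Y) = -½*(-5) = 5/2)
E(d, D) = (6 + d)²
g = 19/2 (g = -3 + 5*(5/2) = -3 + 25/2 = 19/2 ≈ 9.5000)
n = -41200 (n = (6 + 4)²*(-412) = 10²*(-412) = 100*(-412) = -41200)
k(o) = 2 + 1/(2*o) (k(o) = 2 + 1/(o + o) = 2 + 1/(2*o))
n + k(g) = -41200 + (2 + 1/(2*(19/2))) = -41200 + (2 + (½)*(2/19)) = -41200 + (2 + 1/19) = -41200 + 39/19 = -782761/19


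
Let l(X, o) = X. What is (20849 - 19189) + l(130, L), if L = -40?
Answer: 1790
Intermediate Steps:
(20849 - 19189) + l(130, L) = (20849 - 19189) + 130 = 1660 + 130 = 1790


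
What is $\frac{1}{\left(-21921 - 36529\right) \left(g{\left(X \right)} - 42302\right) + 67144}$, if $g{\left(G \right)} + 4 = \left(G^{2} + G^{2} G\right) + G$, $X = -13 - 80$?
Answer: $\frac{1}{48987421294} \approx 2.0413 \cdot 10^{-11}$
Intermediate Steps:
$X = -93$ ($X = -13 - 80 = -93$)
$g{\left(G \right)} = -4 + G + G^{2} + G^{3}$ ($g{\left(G \right)} = -4 + \left(\left(G^{2} + G^{2} G\right) + G\right) = -4 + \left(\left(G^{2} + G^{3}\right) + G\right) = -4 + \left(G + G^{2} + G^{3}\right) = -4 + G + G^{2} + G^{3}$)
$\frac{1}{\left(-21921 - 36529\right) \left(g{\left(X \right)} - 42302\right) + 67144} = \frac{1}{\left(-21921 - 36529\right) \left(\left(-4 - 93 + \left(-93\right)^{2} + \left(-93\right)^{3}\right) - 42302\right) + 67144} = \frac{1}{- 58450 \left(\left(-4 - 93 + 8649 - 804357\right) - 42302\right) + 67144} = \frac{1}{- 58450 \left(-795805 - 42302\right) + 67144} = \frac{1}{\left(-58450\right) \left(-838107\right) + 67144} = \frac{1}{48987354150 + 67144} = \frac{1}{48987421294}$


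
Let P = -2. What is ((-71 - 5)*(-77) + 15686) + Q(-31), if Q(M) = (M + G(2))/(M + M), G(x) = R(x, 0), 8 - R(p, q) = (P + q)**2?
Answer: 1335383/62 ≈ 21538.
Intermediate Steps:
R(p, q) = 8 - (-2 + q)**2
G(x) = 4 (G(x) = 8 - (-2 + 0)**2 = 8 - 1*(-2)**2 = 8 - 1*4 = 8 - 4 = 4)
Q(M) = (4 + M)/(2*M) (Q(M) = (M + 4)/(M + M) = (4 + M)/((2*M)) = (4 + M)*(1/(2*M)) = (4 + M)/(2*M))
((-71 - 5)*(-77) + 15686) + Q(-31) = ((-71 - 5)*(-77) + 15686) + (1/2)*(4 - 31)/(-31) = (-76*(-77) + 15686) + (1/2)*(-1/31)*(-27) = (5852 + 15686) + 27/62 = 21538 + 27/62 = 1335383/62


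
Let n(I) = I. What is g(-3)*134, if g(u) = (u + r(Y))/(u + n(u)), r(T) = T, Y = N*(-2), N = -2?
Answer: -67/3 ≈ -22.333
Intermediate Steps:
Y = 4 (Y = -2*(-2) = 4)
g(u) = (4 + u)/(2*u) (g(u) = (u + 4)/(u + u) = (4 + u)/((2*u)) = (4 + u)*(1/(2*u)) = (4 + u)/(2*u))
g(-3)*134 = ((½)*(4 - 3)/(-3))*134 = ((½)*(-⅓)*1)*134 = -⅙*134 = -67/3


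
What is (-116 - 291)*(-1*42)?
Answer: 17094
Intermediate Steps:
(-116 - 291)*(-1*42) = -407*(-42) = 17094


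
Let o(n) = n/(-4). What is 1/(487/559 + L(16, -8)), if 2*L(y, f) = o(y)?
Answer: -559/631 ≈ -0.88590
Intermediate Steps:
o(n) = -n/4 (o(n) = n*(-1/4) = -n/4)
L(y, f) = -y/8 (L(y, f) = (-y/4)/2 = -y/8)
1/(487/559 + L(16, -8)) = 1/(487/559 - 1/8*16) = 1/(487*(1/559) - 2) = 1/(487/559 - 2) = 1/(-631/559) = -559/631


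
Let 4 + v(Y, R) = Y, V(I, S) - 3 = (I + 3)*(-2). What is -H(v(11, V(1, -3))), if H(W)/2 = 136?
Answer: -272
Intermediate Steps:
V(I, S) = -3 - 2*I (V(I, S) = 3 + (I + 3)*(-2) = 3 + (3 + I)*(-2) = 3 + (-6 - 2*I) = -3 - 2*I)
v(Y, R) = -4 + Y
H(W) = 272 (H(W) = 2*136 = 272)
-H(v(11, V(1, -3))) = -1*272 = -272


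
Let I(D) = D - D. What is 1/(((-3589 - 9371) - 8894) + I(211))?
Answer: -1/21854 ≈ -4.5758e-5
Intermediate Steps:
I(D) = 0
1/(((-3589 - 9371) - 8894) + I(211)) = 1/(((-3589 - 9371) - 8894) + 0) = 1/((-12960 - 8894) + 0) = 1/(-21854 + 0) = 1/(-21854) = -1/21854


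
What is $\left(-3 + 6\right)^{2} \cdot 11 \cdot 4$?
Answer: $396$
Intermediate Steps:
$\left(-3 + 6\right)^{2} \cdot 11 \cdot 4 = 3^{2} \cdot 11 \cdot 4 = 9 \cdot 11 \cdot 4 = 99 \cdot 4 = 396$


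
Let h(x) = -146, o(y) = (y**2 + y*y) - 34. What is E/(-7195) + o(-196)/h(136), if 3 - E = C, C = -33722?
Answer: -55748546/105047 ≈ -530.70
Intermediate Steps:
o(y) = -34 + 2*y**2 (o(y) = (y**2 + y**2) - 34 = 2*y**2 - 34 = -34 + 2*y**2)
E = 33725 (E = 3 - 1*(-33722) = 3 + 33722 = 33725)
E/(-7195) + o(-196)/h(136) = 33725/(-7195) + (-34 + 2*(-196)**2)/(-146) = 33725*(-1/7195) + (-34 + 2*38416)*(-1/146) = -6745/1439 + (-34 + 76832)*(-1/146) = -6745/1439 + 76798*(-1/146) = -6745/1439 - 38399/73 = -55748546/105047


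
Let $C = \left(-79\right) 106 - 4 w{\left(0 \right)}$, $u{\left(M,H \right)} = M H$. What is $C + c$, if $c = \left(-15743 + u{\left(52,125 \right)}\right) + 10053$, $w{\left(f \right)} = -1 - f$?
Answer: $-7560$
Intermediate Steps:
$u{\left(M,H \right)} = H M$
$C = -8370$ ($C = \left(-79\right) 106 + \left(0 - 4 \left(-1 - 0\right)\right) = -8374 + \left(0 - 4 \left(-1 + 0\right)\right) = -8374 + \left(0 - -4\right) = -8374 + \left(0 + 4\right) = -8374 + 4 = -8370$)
$c = 810$ ($c = \left(-15743 + 125 \cdot 52\right) + 10053 = \left(-15743 + 6500\right) + 10053 = -9243 + 10053 = 810$)
$C + c = -8370 + 810 = -7560$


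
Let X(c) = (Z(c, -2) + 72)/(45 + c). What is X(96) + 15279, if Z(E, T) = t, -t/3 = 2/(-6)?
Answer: 2154412/141 ≈ 15280.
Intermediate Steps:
t = 1 (t = -6/(-6) = -6*(-1)/6 = -3*(-⅓) = 1)
Z(E, T) = 1
X(c) = 73/(45 + c) (X(c) = (1 + 72)/(45 + c) = 73/(45 + c))
X(96) + 15279 = 73/(45 + 96) + 15279 = 73/141 + 15279 = 2154412/141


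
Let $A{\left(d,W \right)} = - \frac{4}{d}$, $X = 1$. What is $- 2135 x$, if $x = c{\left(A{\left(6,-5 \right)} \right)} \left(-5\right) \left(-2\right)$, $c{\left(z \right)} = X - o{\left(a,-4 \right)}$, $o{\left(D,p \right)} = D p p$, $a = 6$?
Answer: $2028250$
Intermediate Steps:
$o{\left(D,p \right)} = D p^{2}$
$c{\left(z \right)} = -95$ ($c{\left(z \right)} = 1 - 6 \left(-4\right)^{2} = 1 - 6 \cdot 16 = 1 - 96 = -95$)
$x = -950$ ($x = \left(-95\right) \left(-5\right) \left(-2\right) = 475 \left(-2\right) = -950$)
$- 2135 x = \left(-2135\right) \left(-950\right) = 2028250$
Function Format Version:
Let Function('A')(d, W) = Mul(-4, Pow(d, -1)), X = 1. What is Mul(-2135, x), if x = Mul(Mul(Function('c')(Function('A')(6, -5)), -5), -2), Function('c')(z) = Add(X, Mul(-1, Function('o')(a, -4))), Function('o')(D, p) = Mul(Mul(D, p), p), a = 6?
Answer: 2028250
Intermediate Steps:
Function('o')(D, p) = Mul(D, Pow(p, 2))
Function('c')(z) = -95 (Function('c')(z) = Add(1, Mul(-1, Mul(6, Pow(-4, 2)))) = Add(1, Mul(-1, Mul(6, 16))) = Add(1, Mul(-1, 96)) = Add(1, -96) = -95)
x = -950 (x = Mul(Mul(-95, -5), -2) = Mul(475, -2) = -950)
Mul(-2135, x) = Mul(-2135, -950) = 2028250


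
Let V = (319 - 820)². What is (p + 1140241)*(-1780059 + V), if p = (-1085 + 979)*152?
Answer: -1718858440482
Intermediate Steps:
V = 251001 (V = (-501)² = 251001)
p = -16112 (p = -106*152 = -16112)
(p + 1140241)*(-1780059 + V) = (-16112 + 1140241)*(-1780059 + 251001) = 1124129*(-1529058) = -1718858440482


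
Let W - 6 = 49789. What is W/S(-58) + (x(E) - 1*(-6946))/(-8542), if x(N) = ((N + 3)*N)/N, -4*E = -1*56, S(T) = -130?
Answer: -21312704/55523 ≈ -383.85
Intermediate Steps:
W = 49795 (W = 6 + 49789 = 49795)
E = 14 (E = -(-1)*56/4 = -¼*(-56) = 14)
x(N) = 3 + N (x(N) = ((3 + N)*N)/N = (N*(3 + N))/N = 3 + N)
W/S(-58) + (x(E) - 1*(-6946))/(-8542) = 49795/(-130) + ((3 + 14) - 1*(-6946))/(-8542) = 49795*(-1/130) + (17 + 6946)*(-1/8542) = -9959/26 + 6963*(-1/8542) = -9959/26 - 6963/8542 = -21312704/55523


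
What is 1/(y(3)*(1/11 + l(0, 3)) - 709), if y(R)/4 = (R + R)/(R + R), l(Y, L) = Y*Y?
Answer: -11/7795 ≈ -0.0014112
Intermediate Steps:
l(Y, L) = Y²
y(R) = 4 (y(R) = 4*((R + R)/(R + R)) = 4*((2*R)/((2*R))) = 4*((2*R)*(1/(2*R))) = 4*1 = 4)
1/(y(3)*(1/11 + l(0, 3)) - 709) = 1/(4*(1/11 + 0²) - 709) = 1/(4*(1/11 + 0) - 709) = 1/(4*(1/11) - 709) = 1/(4/11 - 709) = 1/(-7795/11) = -11/7795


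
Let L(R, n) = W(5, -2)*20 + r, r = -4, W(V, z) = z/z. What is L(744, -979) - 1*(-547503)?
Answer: 547519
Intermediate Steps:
W(V, z) = 1
L(R, n) = 16 (L(R, n) = 1*20 - 4 = 20 - 4 = 16)
L(744, -979) - 1*(-547503) = 16 - 1*(-547503) = 16 + 547503 = 547519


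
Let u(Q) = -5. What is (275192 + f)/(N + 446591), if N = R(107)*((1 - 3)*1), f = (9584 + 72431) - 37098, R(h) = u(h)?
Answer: 106703/148867 ≈ 0.71677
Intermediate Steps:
R(h) = -5
f = 44917 (f = 82015 - 37098 = 44917)
N = 10 (N = -5*(1 - 3) = -(-10) = -5*(-2) = 10)
(275192 + f)/(N + 446591) = (275192 + 44917)/(10 + 446591) = 320109/446601 = 320109*(1/446601) = 106703/148867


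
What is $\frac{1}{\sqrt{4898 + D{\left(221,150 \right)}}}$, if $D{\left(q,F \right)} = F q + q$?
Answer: $\frac{\sqrt{781}}{5467} \approx 0.0051118$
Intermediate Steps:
$D{\left(q,F \right)} = q + F q$
$\frac{1}{\sqrt{4898 + D{\left(221,150 \right)}}} = \frac{1}{\sqrt{4898 + 221 \left(1 + 150\right)}} = \frac{1}{\sqrt{4898 + 221 \cdot 151}} = \frac{1}{\sqrt{4898 + 33371}} = \frac{1}{\sqrt{38269}} = \frac{1}{7 \sqrt{781}} = \frac{\sqrt{781}}{5467}$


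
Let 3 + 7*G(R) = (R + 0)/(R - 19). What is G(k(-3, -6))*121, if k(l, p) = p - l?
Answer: -99/2 ≈ -49.500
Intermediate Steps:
G(R) = -3/7 + R/(7*(-19 + R)) (G(R) = -3/7 + ((R + 0)/(R - 19))/7 = -3/7 + (R/(-19 + R))/7 = -3/7 + R/(7*(-19 + R)))
G(k(-3, -6))*121 = ((57 - 2*(-6 - 1*(-3)))/(7*(-19 + (-6 - 1*(-3)))))*121 = ((57 - 2*(-6 + 3))/(7*(-19 + (-6 + 3))))*121 = ((57 - 2*(-3))/(7*(-19 - 3)))*121 = ((⅐)*(57 + 6)/(-22))*121 = ((⅐)*(-1/22)*63)*121 = -9/22*121 = -99/2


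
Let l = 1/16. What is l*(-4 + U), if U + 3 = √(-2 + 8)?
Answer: -7/16 + √6/16 ≈ -0.28441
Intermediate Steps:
U = -3 + √6 (U = -3 + √(-2 + 8) = -3 + √6 ≈ -0.55051)
l = 1/16 ≈ 0.062500
l*(-4 + U) = (-4 + (-3 + √6))/16 = (-7 + √6)/16 = -7/16 + √6/16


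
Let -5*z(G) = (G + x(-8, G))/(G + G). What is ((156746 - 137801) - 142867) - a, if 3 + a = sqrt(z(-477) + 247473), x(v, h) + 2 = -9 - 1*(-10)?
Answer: -123919 - sqrt(156409059490)/795 ≈ -1.2442e+5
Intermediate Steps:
x(v, h) = -1 (x(v, h) = -2 + (-9 - 1*(-10)) = -2 + (-9 + 10) = -2 + 1 = -1)
z(G) = -(-1 + G)/(10*G) (z(G) = -(G - 1)/(5*(G + G)) = -(-1 + G)/(5*(2*G)) = -(-1 + G)*1/(2*G)/5 = -(-1 + G)/(10*G))
a = -3 + sqrt(156409059490)/795 (a = -3 + sqrt((1/10)*(1 - 1*(-477))/(-477) + 247473) = -3 + sqrt((1/10)*(-1/477)*(1 + 477) + 247473) = -3 + sqrt((1/10)*(-1/477)*478 + 247473) = -3 + sqrt(-239/2385 + 247473) = -3 + sqrt(590222866/2385) = -3 + sqrt(156409059490)/795 ≈ 494.47)
((156746 - 137801) - 142867) - a = ((156746 - 137801) - 142867) - (-3 + sqrt(156409059490)/795) = (18945 - 142867) + (3 - sqrt(156409059490)/795) = -123922 + (3 - sqrt(156409059490)/795) = -123919 - sqrt(156409059490)/795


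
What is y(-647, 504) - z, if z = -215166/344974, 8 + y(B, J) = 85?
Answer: 1912726/24641 ≈ 77.624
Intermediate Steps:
y(B, J) = 77 (y(B, J) = -8 + 85 = 77)
z = -15369/24641 (z = -215166*1/344974 = -15369/24641 ≈ -0.62372)
y(-647, 504) - z = 77 - 1*(-15369/24641) = 77 + 15369/24641 = 1912726/24641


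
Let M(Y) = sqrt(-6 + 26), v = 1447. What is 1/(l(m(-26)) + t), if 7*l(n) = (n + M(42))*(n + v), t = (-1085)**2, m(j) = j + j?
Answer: 368879/430430689295 - 126*sqrt(5)/430430689295 ≈ 8.5635e-7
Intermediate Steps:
M(Y) = 2*sqrt(5) (M(Y) = sqrt(20) = 2*sqrt(5))
m(j) = 2*j
t = 1177225
l(n) = (1447 + n)*(n + 2*sqrt(5))/7 (l(n) = ((n + 2*sqrt(5))*(n + 1447))/7 = ((n + 2*sqrt(5))*(1447 + n))/7 = ((1447 + n)*(n + 2*sqrt(5)))/7 = (1447 + n)*(n + 2*sqrt(5))/7)
1/(l(m(-26)) + t) = 1/(((2*(-26))**2/7 + 1447*(2*(-26))/7 + 2894*sqrt(5)/7 + 2*(2*(-26))*sqrt(5)/7) + 1177225) = 1/(((1/7)*(-52)**2 + (1447/7)*(-52) + 2894*sqrt(5)/7 + (2/7)*(-52)*sqrt(5)) + 1177225) = 1/(((1/7)*2704 - 75244/7 + 2894*sqrt(5)/7 - 104*sqrt(5)/7) + 1177225) = 1/((2704/7 - 75244/7 + 2894*sqrt(5)/7 - 104*sqrt(5)/7) + 1177225) = 1/((-72540/7 + 2790*sqrt(5)/7) + 1177225) = 1/(8168035/7 + 2790*sqrt(5)/7)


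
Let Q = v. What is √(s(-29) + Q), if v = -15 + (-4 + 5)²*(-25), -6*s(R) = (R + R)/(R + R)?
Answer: I*√1446/6 ≈ 6.3377*I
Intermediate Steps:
s(R) = -⅙ (s(R) = -(R + R)/(6*(R + R)) = -2*R/(6*(2*R)) = -2*R*1/(2*R)/6 = -⅙*1 = -⅙)
v = -40 (v = -15 + 1²*(-25) = -15 + 1*(-25) = -15 - 25 = -40)
Q = -40
√(s(-29) + Q) = √(-⅙ - 40) = √(-241/6) = I*√1446/6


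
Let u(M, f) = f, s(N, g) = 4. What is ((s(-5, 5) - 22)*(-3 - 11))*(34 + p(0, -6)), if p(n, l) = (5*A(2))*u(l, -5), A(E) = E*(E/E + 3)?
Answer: -41832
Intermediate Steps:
A(E) = 4*E (A(E) = E*(1 + 3) = E*4 = 4*E)
p(n, l) = -200 (p(n, l) = (5*(4*2))*(-5) = (5*8)*(-5) = 40*(-5) = -200)
((s(-5, 5) - 22)*(-3 - 11))*(34 + p(0, -6)) = ((4 - 22)*(-3 - 11))*(34 - 200) = -18*(-14)*(-166) = 252*(-166) = -41832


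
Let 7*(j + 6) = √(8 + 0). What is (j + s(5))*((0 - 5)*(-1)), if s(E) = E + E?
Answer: 20 + 10*√2/7 ≈ 22.020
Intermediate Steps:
s(E) = 2*E
j = -6 + 2*√2/7 (j = -6 + √(8 + 0)/7 = -6 + √8/7 = -6 + (2*√2)/7 = -6 + 2*√2/7 ≈ -5.5959)
(j + s(5))*((0 - 5)*(-1)) = ((-6 + 2*√2/7) + 2*5)*((0 - 5)*(-1)) = ((-6 + 2*√2/7) + 10)*(-5*(-1)) = (4 + 2*√2/7)*5 = 20 + 10*√2/7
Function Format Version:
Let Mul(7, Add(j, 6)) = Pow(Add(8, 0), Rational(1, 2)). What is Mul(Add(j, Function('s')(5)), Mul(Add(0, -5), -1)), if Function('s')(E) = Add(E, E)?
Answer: Add(20, Mul(Rational(10, 7), Pow(2, Rational(1, 2)))) ≈ 22.020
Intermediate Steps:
Function('s')(E) = Mul(2, E)
j = Add(-6, Mul(Rational(2, 7), Pow(2, Rational(1, 2)))) (j = Add(-6, Mul(Rational(1, 7), Pow(Add(8, 0), Rational(1, 2)))) = Add(-6, Mul(Rational(1, 7), Pow(8, Rational(1, 2)))) = Add(-6, Mul(Rational(1, 7), Mul(2, Pow(2, Rational(1, 2))))) = Add(-6, Mul(Rational(2, 7), Pow(2, Rational(1, 2)))) ≈ -5.5959)
Mul(Add(j, Function('s')(5)), Mul(Add(0, -5), -1)) = Mul(Add(Add(-6, Mul(Rational(2, 7), Pow(2, Rational(1, 2)))), Mul(2, 5)), Mul(Add(0, -5), -1)) = Mul(Add(Add(-6, Mul(Rational(2, 7), Pow(2, Rational(1, 2)))), 10), Mul(-5, -1)) = Mul(Add(4, Mul(Rational(2, 7), Pow(2, Rational(1, 2)))), 5) = Add(20, Mul(Rational(10, 7), Pow(2, Rational(1, 2))))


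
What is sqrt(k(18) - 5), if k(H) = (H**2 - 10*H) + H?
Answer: sqrt(157) ≈ 12.530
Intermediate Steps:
k(H) = H**2 - 9*H
sqrt(k(18) - 5) = sqrt(18*(-9 + 18) - 5) = sqrt(18*9 - 5) = sqrt(162 - 5) = sqrt(157)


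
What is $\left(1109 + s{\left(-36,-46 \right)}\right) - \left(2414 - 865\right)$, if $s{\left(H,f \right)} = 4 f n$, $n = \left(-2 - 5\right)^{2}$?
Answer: $-9456$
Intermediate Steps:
$n = 49$ ($n = \left(-7\right)^{2} = 49$)
$s{\left(H,f \right)} = 196 f$ ($s{\left(H,f \right)} = 4 f 49 = 196 f$)
$\left(1109 + s{\left(-36,-46 \right)}\right) - \left(2414 - 865\right) = \left(1109 + 196 \left(-46\right)\right) - \left(2414 - 865\right) = \left(1109 - 9016\right) - \left(2414 - 865\right) = -7907 - 1549 = -9456$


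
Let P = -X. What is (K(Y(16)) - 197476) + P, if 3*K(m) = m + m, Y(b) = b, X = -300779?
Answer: 309941/3 ≈ 1.0331e+5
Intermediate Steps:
P = 300779 (P = -1*(-300779) = 300779)
K(m) = 2*m/3 (K(m) = (m + m)/3 = (2*m)/3 = 2*m/3)
(K(Y(16)) - 197476) + P = ((2/3)*16 - 197476) + 300779 = (32/3 - 197476) + 300779 = -592396/3 + 300779 = 309941/3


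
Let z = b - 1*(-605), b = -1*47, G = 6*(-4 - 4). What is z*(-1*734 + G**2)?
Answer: 876060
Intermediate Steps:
G = -48 (G = 6*(-8) = -48)
b = -47
z = 558 (z = -47 - 1*(-605) = -47 + 605 = 558)
z*(-1*734 + G**2) = 558*(-1*734 + (-48)**2) = 558*(-734 + 2304) = 558*1570 = 876060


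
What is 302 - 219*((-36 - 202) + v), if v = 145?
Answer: 20669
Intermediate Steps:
302 - 219*((-36 - 202) + v) = 302 - 219*((-36 - 202) + 145) = 302 - 219*(-238 + 145) = 302 - 219*(-93) = 302 + 20367 = 20669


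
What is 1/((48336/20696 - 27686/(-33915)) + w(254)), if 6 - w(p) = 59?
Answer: -87738105/4373581453 ≈ -0.020061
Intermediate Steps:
w(p) = -53 (w(p) = 6 - 1*59 = 6 - 59 = -53)
1/((48336/20696 - 27686/(-33915)) + w(254)) = 1/((48336/20696 - 27686/(-33915)) - 53) = 1/((48336*(1/20696) - 27686*(-1/33915)) - 53) = 1/((6042/2587 + 27686/33915) - 53) = 1/(276538112/87738105 - 53) = 1/(-4373581453/87738105) = -87738105/4373581453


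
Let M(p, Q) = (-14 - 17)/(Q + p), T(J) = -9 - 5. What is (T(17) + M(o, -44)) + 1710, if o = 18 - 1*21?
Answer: 79743/47 ≈ 1696.7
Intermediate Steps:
T(J) = -14
o = -3 (o = 18 - 21 = -3)
M(p, Q) = -31/(Q + p)
(T(17) + M(o, -44)) + 1710 = (-14 - 31/(-44 - 3)) + 1710 = (-14 - 31/(-47)) + 1710 = (-14 - 31*(-1/47)) + 1710 = (-14 + 31/47) + 1710 = -627/47 + 1710 = 79743/47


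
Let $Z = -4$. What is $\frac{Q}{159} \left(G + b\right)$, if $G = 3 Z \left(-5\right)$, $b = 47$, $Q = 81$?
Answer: $\frac{2889}{53} \approx 54.509$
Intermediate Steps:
$G = 60$ ($G = 3 \left(-4\right) \left(-5\right) = \left(-12\right) \left(-5\right) = 60$)
$\frac{Q}{159} \left(G + b\right) = \frac{81}{159} \left(60 + 47\right) = 81 \cdot \frac{1}{159} \cdot 107 = \frac{27}{53} \cdot 107 = \frac{2889}{53}$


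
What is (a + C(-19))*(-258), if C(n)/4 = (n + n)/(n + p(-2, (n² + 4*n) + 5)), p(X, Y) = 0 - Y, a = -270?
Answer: 7161908/103 ≈ 69533.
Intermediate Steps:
p(X, Y) = -Y
C(n) = 8*n/(-5 - n² - 3*n) (C(n) = 4*((n + n)/(n - ((n² + 4*n) + 5))) = 4*((2*n)/(n - (5 + n² + 4*n))) = 4*((2*n)/(n + (-5 - n² - 4*n))) = 4*((2*n)/(-5 - n² - 3*n)) = 4*(2*n/(-5 - n² - 3*n)) = 8*n/(-5 - n² - 3*n))
(a + C(-19))*(-258) = (-270 - 8*(-19)/(5 + (-19)² + 3*(-19)))*(-258) = (-270 - 8*(-19)/(5 + 361 - 57))*(-258) = (-270 - 8*(-19)/309)*(-258) = (-270 - 8*(-19)*1/309)*(-258) = (-270 + 152/309)*(-258) = -83278/309*(-258) = 7161908/103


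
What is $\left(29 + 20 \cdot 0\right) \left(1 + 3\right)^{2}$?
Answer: $464$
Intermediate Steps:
$\left(29 + 20 \cdot 0\right) \left(1 + 3\right)^{2} = \left(29 + 0\right) 4^{2} = 29 \cdot 16 = 464$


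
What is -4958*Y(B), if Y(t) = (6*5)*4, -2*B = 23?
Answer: -594960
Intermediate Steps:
B = -23/2 (B = -½*23 = -23/2 ≈ -11.500)
Y(t) = 120 (Y(t) = 30*4 = 120)
-4958*Y(B) = -4958*120 = -594960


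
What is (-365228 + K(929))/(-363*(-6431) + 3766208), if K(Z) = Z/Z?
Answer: -365227/6100661 ≈ -0.059867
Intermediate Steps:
K(Z) = 1
(-365228 + K(929))/(-363*(-6431) + 3766208) = (-365228 + 1)/(-363*(-6431) + 3766208) = -365227/(2334453 + 3766208) = -365227/6100661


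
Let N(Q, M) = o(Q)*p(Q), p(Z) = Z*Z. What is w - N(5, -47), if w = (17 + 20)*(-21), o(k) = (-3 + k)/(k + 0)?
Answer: -787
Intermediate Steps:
p(Z) = Z²
o(k) = (-3 + k)/k
w = -777 (w = 37*(-21) = -777)
N(Q, M) = Q*(-3 + Q) (N(Q, M) = ((-3 + Q)/Q)*Q² = Q*(-3 + Q))
w - N(5, -47) = -777 - 5*(-3 + 5) = -777 - 5*2 = -777 - 1*10 = -777 - 10 = -787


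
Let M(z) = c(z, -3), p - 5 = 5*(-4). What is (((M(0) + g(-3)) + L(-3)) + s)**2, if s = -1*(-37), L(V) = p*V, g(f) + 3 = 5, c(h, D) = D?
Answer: 6561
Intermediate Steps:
g(f) = 2 (g(f) = -3 + 5 = 2)
p = -15 (p = 5 + 5*(-4) = 5 - 20 = -15)
L(V) = -15*V
M(z) = -3
s = 37
(((M(0) + g(-3)) + L(-3)) + s)**2 = (((-3 + 2) - 15*(-3)) + 37)**2 = ((-1 + 45) + 37)**2 = (44 + 37)**2 = 81**2 = 6561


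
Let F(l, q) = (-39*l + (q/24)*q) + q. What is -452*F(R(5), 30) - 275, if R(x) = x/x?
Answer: -13157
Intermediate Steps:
R(x) = 1
F(l, q) = q - 39*l + q²/24 (F(l, q) = (-39*l + (q*(1/24))*q) + q = (-39*l + (q/24)*q) + q = (-39*l + q²/24) + q = q - 39*l + q²/24)
-452*F(R(5), 30) - 275 = -452*(30 - 39*1 + (1/24)*30²) - 275 = -452*(30 - 39 + (1/24)*900) - 275 = -452*(30 - 39 + 75/2) - 275 = -452*57/2 - 275 = -12882 - 275 = -13157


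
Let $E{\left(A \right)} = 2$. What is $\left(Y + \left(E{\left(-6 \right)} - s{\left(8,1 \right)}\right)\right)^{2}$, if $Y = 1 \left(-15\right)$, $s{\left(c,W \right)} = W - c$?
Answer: $36$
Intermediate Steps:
$Y = -15$
$\left(Y + \left(E{\left(-6 \right)} - s{\left(8,1 \right)}\right)\right)^{2} = \left(-15 + \left(2 - \left(1 - 8\right)\right)\right)^{2} = \left(-15 + \left(2 - -7\right)\right)^{2} = \left(-15 + \left(2 + 7\right)\right)^{2} = \left(-15 + 9\right)^{2} = \left(-6\right)^{2} = 36$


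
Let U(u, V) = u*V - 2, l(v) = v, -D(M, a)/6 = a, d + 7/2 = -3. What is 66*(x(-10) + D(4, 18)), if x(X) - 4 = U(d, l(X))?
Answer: -2706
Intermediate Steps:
d = -13/2 (d = -7/2 - 3 = -13/2 ≈ -6.5000)
D(M, a) = -6*a
U(u, V) = -2 + V*u (U(u, V) = V*u - 2 = -2 + V*u)
x(X) = 2 - 13*X/2 (x(X) = 4 + (-2 + X*(-13/2)) = 4 + (-2 - 13*X/2) = 2 - 13*X/2)
66*(x(-10) + D(4, 18)) = 66*((2 - 13/2*(-10)) - 6*18) = 66*((2 + 65) - 108) = 66*(67 - 108) = 66*(-41) = -2706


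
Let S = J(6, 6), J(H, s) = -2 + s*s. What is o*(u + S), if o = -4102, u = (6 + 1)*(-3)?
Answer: -53326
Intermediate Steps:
J(H, s) = -2 + s²
u = -21 (u = 7*(-3) = -21)
S = 34 (S = -2 + 6² = -2 + 36 = 34)
o*(u + S) = -4102*(-21 + 34) = -4102*13 = -53326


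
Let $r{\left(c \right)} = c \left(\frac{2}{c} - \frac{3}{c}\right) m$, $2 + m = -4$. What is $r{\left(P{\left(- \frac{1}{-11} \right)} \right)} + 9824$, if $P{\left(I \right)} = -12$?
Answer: $9830$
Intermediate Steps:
$m = -6$ ($m = -2 - 4 = -6$)
$r{\left(c \right)} = 6$ ($r{\left(c \right)} = c \left(\frac{2}{c} - \frac{3}{c}\right) \left(-6\right) = c \left(- \frac{1}{c}\right) \left(-6\right) = \left(-1\right) \left(-6\right) = 6$)
$r{\left(P{\left(- \frac{1}{-11} \right)} \right)} + 9824 = 6 + 9824 = 9830$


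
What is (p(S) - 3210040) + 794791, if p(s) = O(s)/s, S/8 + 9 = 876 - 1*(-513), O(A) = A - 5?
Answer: -5332867585/2208 ≈ -2.4152e+6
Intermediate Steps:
O(A) = -5 + A
S = 11040 (S = -72 + 8*(876 - 1*(-513)) = -72 + 8*(876 + 513) = -72 + 8*1389 = -72 + 11112 = 11040)
p(s) = (-5 + s)/s
(p(S) - 3210040) + 794791 = ((-5 + 11040)/11040 - 3210040) + 794791 = ((1/11040)*11035 - 3210040) + 794791 = (2207/2208 - 3210040) + 794791 = -7087766113/2208 + 794791 = -5332867585/2208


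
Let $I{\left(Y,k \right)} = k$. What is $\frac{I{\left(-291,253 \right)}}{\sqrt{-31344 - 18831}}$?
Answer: $- \frac{253 i \sqrt{223}}{3345} \approx - 1.1295 i$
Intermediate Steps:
$\frac{I{\left(-291,253 \right)}}{\sqrt{-31344 - 18831}} = \frac{253}{\sqrt{-31344 - 18831}} = \frac{253}{\sqrt{-50175}} = \frac{253}{15 i \sqrt{223}} = 253 \left(- \frac{i \sqrt{223}}{3345}\right) = - \frac{253 i \sqrt{223}}{3345}$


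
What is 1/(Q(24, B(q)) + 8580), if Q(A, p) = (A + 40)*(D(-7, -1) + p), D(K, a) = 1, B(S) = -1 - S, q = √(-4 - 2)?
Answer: 715/6136748 + 4*I*√6/4602561 ≈ 0.00011651 + 2.1288e-6*I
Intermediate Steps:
q = I*√6 (q = √(-6) = I*√6 ≈ 2.4495*I)
Q(A, p) = (1 + p)*(40 + A) (Q(A, p) = (A + 40)*(1 + p) = (40 + A)*(1 + p) = (1 + p)*(40 + A))
1/(Q(24, B(q)) + 8580) = 1/((40 + 24 + 40*(-1 - I*√6) + 24*(-1 - I*√6)) + 8580) = 1/((40 + 24 + (-40 - 40*I*√6) + (-24 - 24*I*√6)) + 8580) = 1/(-64*I*√6 + 8580) = 1/(8580 - 64*I*√6)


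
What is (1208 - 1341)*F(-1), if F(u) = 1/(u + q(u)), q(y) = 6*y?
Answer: 19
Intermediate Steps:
F(u) = 1/(7*u) (F(u) = 1/(u + 6*u) = 1/(7*u))
(1208 - 1341)*F(-1) = (1208 - 1341)*((⅐)/(-1)) = -19*(-1) = -133*(-⅐) = 19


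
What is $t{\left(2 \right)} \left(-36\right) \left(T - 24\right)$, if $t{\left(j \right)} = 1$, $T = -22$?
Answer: $1656$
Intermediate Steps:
$t{\left(2 \right)} \left(-36\right) \left(T - 24\right) = 1 \left(-36\right) \left(-22 - 24\right) = - 36 \left(-22 - 24\right) = \left(-36\right) \left(-46\right) = 1656$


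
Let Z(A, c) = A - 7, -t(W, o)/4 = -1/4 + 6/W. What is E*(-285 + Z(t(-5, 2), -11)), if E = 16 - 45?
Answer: 41499/5 ≈ 8299.8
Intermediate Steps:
t(W, o) = 1 - 24/W (t(W, o) = -4*(-1/4 + 6/W) = -4*(-1*¼ + 6/W) = -4*(-¼ + 6/W) = 1 - 24/W)
Z(A, c) = -7 + A
E = -29
E*(-285 + Z(t(-5, 2), -11)) = -29*(-285 + (-7 + (-24 - 5)/(-5))) = -29*(-285 + (-7 - ⅕*(-29))) = -29*(-285 + (-7 + 29/5)) = -29*(-285 - 6/5) = -29*(-1431/5) = 41499/5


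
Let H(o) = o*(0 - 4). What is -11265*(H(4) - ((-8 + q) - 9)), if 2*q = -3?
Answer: -56325/2 ≈ -28163.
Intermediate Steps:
q = -3/2 (q = (1/2)*(-3) = -3/2 ≈ -1.5000)
H(o) = -4*o (H(o) = o*(-4) = -4*o)
-11265*(H(4) - ((-8 + q) - 9)) = -11265*(-4*4 - ((-8 - 3/2) - 9)) = -11265*(-16 - (-19/2 - 9)) = -11265*(-16 - 1*(-37/2)) = -11265*(-16 + 37/2) = -11265*5/2 = -56325/2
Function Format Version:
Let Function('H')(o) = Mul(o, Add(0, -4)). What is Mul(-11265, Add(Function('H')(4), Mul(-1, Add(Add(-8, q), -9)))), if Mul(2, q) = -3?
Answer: Rational(-56325, 2) ≈ -28163.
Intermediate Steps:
q = Rational(-3, 2) (q = Mul(Rational(1, 2), -3) = Rational(-3, 2) ≈ -1.5000)
Function('H')(o) = Mul(-4, o) (Function('H')(o) = Mul(o, -4) = Mul(-4, o))
Mul(-11265, Add(Function('H')(4), Mul(-1, Add(Add(-8, q), -9)))) = Mul(-11265, Add(Mul(-4, 4), Mul(-1, Add(Add(-8, Rational(-3, 2)), -9)))) = Mul(-11265, Add(-16, Mul(-1, Add(Rational(-19, 2), -9)))) = Mul(-11265, Add(-16, Mul(-1, Rational(-37, 2)))) = Mul(-11265, Add(-16, Rational(37, 2))) = Mul(-11265, Rational(5, 2)) = Rational(-56325, 2)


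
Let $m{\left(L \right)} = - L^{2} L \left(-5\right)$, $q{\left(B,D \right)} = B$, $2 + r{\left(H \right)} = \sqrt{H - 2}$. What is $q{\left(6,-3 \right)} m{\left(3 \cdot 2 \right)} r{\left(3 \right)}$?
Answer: $-6480$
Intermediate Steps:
$r{\left(H \right)} = -2 + \sqrt{-2 + H}$ ($r{\left(H \right)} = -2 + \sqrt{H - 2} = -2 + \sqrt{-2 + H}$)
$m{\left(L \right)} = 5 L^{3}$ ($m{\left(L \right)} = - L^{3} \left(-5\right) = 5 L^{3}$)
$q{\left(6,-3 \right)} m{\left(3 \cdot 2 \right)} r{\left(3 \right)} = 6 \cdot 5 \left(3 \cdot 2\right)^{3} \left(-2 + \sqrt{-2 + 3}\right) = 6 \cdot 5 \cdot 6^{3} \left(-2 + \sqrt{1}\right) = 6 \cdot 5 \cdot 216 \left(-2 + 1\right) = 6 \cdot 1080 \left(-1\right) = 6480 \left(-1\right) = -6480$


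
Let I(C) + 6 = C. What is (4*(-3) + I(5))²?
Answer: 169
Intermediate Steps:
I(C) = -6 + C
(4*(-3) + I(5))² = (4*(-3) + (-6 + 5))² = (-12 - 1)² = (-13)² = 169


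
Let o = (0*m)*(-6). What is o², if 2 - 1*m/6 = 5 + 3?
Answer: 0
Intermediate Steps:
m = -36 (m = 12 - 6*(5 + 3) = 12 - 6*8 = 12 - 48 = -36)
o = 0 (o = (0*(-36))*(-6) = 0*(-6) = 0)
o² = 0² = 0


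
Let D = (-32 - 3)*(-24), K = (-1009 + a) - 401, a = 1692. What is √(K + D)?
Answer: √1122 ≈ 33.496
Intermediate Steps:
K = 282 (K = (-1009 + 1692) - 401 = 683 - 401 = 282)
D = 840 (D = -35*(-24) = 840)
√(K + D) = √(282 + 840) = √1122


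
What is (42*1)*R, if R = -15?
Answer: -630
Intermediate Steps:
(42*1)*R = (42*1)*(-15) = 42*(-15) = -630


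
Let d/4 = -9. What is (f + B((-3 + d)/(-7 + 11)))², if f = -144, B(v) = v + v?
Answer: 106929/4 ≈ 26732.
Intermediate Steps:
d = -36 (d = 4*(-9) = -36)
B(v) = 2*v
(f + B((-3 + d)/(-7 + 11)))² = (-144 + 2*((-3 - 36)/(-7 + 11)))² = (-144 + 2*(-39/4))² = (-144 - 39/2)² = (-327/2)² = 106929/4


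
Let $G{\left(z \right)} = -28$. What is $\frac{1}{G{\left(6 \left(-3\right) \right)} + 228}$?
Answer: $\frac{1}{200} \approx 0.005$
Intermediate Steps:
$\frac{1}{G{\left(6 \left(-3\right) \right)} + 228} = \frac{1}{-28 + 228} = \frac{1}{200}$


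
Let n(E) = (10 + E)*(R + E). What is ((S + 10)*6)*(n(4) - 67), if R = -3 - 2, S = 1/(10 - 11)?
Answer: -4374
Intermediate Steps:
S = -1 (S = 1/(-1) = -1)
R = -5
n(E) = (-5 + E)*(10 + E) (n(E) = (10 + E)*(-5 + E) = (-5 + E)*(10 + E))
((S + 10)*6)*(n(4) - 67) = ((-1 + 10)*6)*((-50 + 4² + 5*4) - 67) = (9*6)*((-50 + 16 + 20) - 67) = 54*(-14 - 67) = 54*(-81) = -4374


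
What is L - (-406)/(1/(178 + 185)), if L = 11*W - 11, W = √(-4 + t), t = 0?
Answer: 147367 + 22*I ≈ 1.4737e+5 + 22.0*I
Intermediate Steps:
W = 2*I (W = √(-4 + 0) = √(-4) = 2*I ≈ 2.0*I)
L = -11 + 22*I (L = 11*(2*I) - 11 = 22*I - 11 = -11 + 22*I ≈ -11.0 + 22.0*I)
L - (-406)/(1/(178 + 185)) = (-11 + 22*I) - (-406)/(1/(178 + 185)) = (-11 + 22*I) - (-406)/(1/363) = (-11 + 22*I) - (-406)/1/363 = (-11 + 22*I) - (-406)*363 = (-11 + 22*I) - 1*(-147378) = (-11 + 22*I) + 147378 = 147367 + 22*I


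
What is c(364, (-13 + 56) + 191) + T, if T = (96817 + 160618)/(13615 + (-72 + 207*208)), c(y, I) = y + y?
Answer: 41461507/56599 ≈ 732.55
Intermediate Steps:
c(y, I) = 2*y
T = 257435/56599 (T = 257435/(13615 + (-72 + 43056)) = 257435/(13615 + 42984) = 257435/56599 ≈ 4.5484)
c(364, (-13 + 56) + 191) + T = 2*364 + 257435/56599 = 728 + 257435/56599 = 41461507/56599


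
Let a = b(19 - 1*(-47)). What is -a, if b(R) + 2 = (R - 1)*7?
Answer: -453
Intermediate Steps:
b(R) = -9 + 7*R (b(R) = -2 + (R - 1)*7 = -2 + (-1 + R)*7 = -2 + (-7 + 7*R) = -9 + 7*R)
a = 453 (a = -9 + 7*(19 - 1*(-47)) = -9 + 7*(19 + 47) = -9 + 7*66 = -9 + 462 = 453)
-a = -1*453 = -453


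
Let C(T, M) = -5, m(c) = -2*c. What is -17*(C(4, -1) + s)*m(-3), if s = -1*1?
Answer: 612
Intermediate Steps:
s = -1
-17*(C(4, -1) + s)*m(-3) = -17*(-5 - 1)*(-2*(-3)) = -(-102)*6 = -17*(-36) = 612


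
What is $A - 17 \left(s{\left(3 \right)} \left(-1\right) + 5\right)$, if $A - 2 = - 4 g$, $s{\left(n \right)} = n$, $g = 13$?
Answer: $-84$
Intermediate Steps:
$A = -50$ ($A = 2 - 52 = -50$)
$A - 17 \left(s{\left(3 \right)} \left(-1\right) + 5\right) = -50 - 17 \left(3 \left(-1\right) + 5\right) = -50 - 17 \left(-3 + 5\right) = -50 - 34 = -84$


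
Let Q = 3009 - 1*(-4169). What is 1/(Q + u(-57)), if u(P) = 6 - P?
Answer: 1/7241 ≈ 0.00013810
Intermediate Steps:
Q = 7178 (Q = 3009 + 4169 = 7178)
1/(Q + u(-57)) = 1/(7178 + (6 - 1*(-57))) = 1/(7178 + (6 + 57)) = 1/(7178 + 63) = 1/7241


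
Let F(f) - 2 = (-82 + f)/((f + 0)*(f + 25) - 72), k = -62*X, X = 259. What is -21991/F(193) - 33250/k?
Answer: -1059245108229/96479905 ≈ -10979.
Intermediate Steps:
k = -16058 (k = -62*259 = -16058)
F(f) = 2 + (-82 + f)/(-72 + f*(25 + f)) (F(f) = 2 + (-82 + f)/((f + 0)*(f + 25) - 72) = 2 + (-82 + f)/(f*(25 + f) - 72) = 2 + (-82 + f)/(-72 + f*(25 + f)))
-21991/F(193) - 33250/k = -21991*(-72 + 193**2 + 25*193)/(-226 + 2*193**2 + 51*193) - 33250/(-16058) = -21991*(-72 + 37249 + 4825)/(-226 + 2*37249 + 9843) - 33250*(-1/16058) = -21991*42002/(-226 + 74498 + 9843) + 2375/1147 = -21991/((1/42002)*84115) + 2375/1147 = -21991/84115/42002 + 2375/1147 = -21991*42002/84115 + 2375/1147 = -923665982/84115 + 2375/1147 = -1059245108229/96479905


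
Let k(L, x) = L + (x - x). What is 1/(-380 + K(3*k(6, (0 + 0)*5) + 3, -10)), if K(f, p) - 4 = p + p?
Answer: -1/396 ≈ -0.0025253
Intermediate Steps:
k(L, x) = L (k(L, x) = L + 0 = L)
K(f, p) = 4 + 2*p (K(f, p) = 4 + (p + p) = 4 + 2*p)
1/(-380 + K(3*k(6, (0 + 0)*5) + 3, -10)) = 1/(-380 + (4 + 2*(-10))) = 1/(-380 + (4 - 20)) = 1/(-380 - 16) = 1/(-396) = -1/396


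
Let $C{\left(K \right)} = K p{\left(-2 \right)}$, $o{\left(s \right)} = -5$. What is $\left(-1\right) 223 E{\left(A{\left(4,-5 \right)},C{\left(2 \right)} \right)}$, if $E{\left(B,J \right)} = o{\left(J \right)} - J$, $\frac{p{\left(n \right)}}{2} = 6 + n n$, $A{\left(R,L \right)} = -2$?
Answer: $10035$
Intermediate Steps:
$p{\left(n \right)} = 12 + 2 n^{2}$ ($p{\left(n \right)} = 2 \left(6 + n n\right) = 2 \left(6 + n^{2}\right) = 12 + 2 n^{2}$)
$C{\left(K \right)} = 20 K$ ($C{\left(K \right)} = K \left(12 + 2 \left(-2\right)^{2}\right) = K \left(12 + 2 \cdot 4\right) = K \left(12 + 8\right) = K 20 = 20 K$)
$E{\left(B,J \right)} = -5 - J$
$\left(-1\right) 223 E{\left(A{\left(4,-5 \right)},C{\left(2 \right)} \right)} = \left(-1\right) 223 \left(-5 - 20 \cdot 2\right) = - 223 \left(-5 - 40\right) = \left(-223\right) \left(-45\right) = 10035$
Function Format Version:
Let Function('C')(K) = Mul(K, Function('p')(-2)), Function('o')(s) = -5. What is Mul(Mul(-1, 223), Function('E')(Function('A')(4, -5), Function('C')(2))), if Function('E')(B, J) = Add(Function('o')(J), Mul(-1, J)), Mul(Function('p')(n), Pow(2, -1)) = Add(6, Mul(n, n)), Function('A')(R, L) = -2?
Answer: 10035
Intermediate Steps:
Function('p')(n) = Add(12, Mul(2, Pow(n, 2))) (Function('p')(n) = Mul(2, Add(6, Mul(n, n))) = Mul(2, Add(6, Pow(n, 2))) = Add(12, Mul(2, Pow(n, 2))))
Function('C')(K) = Mul(20, K) (Function('C')(K) = Mul(K, Add(12, Mul(2, Pow(-2, 2)))) = Mul(K, Add(12, Mul(2, 4))) = Mul(K, Add(12, 8)) = Mul(K, 20) = Mul(20, K))
Function('E')(B, J) = Add(-5, Mul(-1, J))
Mul(Mul(-1, 223), Function('E')(Function('A')(4, -5), Function('C')(2))) = Mul(Mul(-1, 223), Add(-5, Mul(-1, Mul(20, 2)))) = Mul(-223, Add(-5, Mul(-1, 40))) = Mul(-223, Add(-5, -40)) = Mul(-223, -45) = 10035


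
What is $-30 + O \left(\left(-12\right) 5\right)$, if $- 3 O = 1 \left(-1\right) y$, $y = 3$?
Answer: $-90$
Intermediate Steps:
$O = 1$ ($O = - \frac{1 \left(-1\right) 3}{3} = - \frac{\left(-1\right) 3}{3} = \left(- \frac{1}{3}\right) \left(-3\right) = 1$)
$-30 + O \left(\left(-12\right) 5\right) = -30 + 1 \left(\left(-12\right) 5\right) = -30 + 1 \left(-60\right) = -30 - 60 = -90$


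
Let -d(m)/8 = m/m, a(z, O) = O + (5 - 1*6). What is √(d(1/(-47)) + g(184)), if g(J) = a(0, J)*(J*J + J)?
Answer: 8*√97333 ≈ 2495.9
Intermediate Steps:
a(z, O) = -1 + O (a(z, O) = O + (5 - 6) = O - 1 = -1 + O)
d(m) = -8 (d(m) = -8*m/m = -8*1 = -8)
g(J) = (-1 + J)*(J + J²) (g(J) = (-1 + J)*(J*J + J) = (-1 + J)*(J² + J) = (-1 + J)*(J + J²))
√(d(1/(-47)) + g(184)) = √(-8 + (184³ - 1*184)) = √(-8 + (6229504 - 184)) = √(-8 + 6229320) = √6229312 = 8*√97333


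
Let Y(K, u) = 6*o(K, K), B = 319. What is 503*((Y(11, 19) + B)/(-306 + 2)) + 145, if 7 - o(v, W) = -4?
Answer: -149575/304 ≈ -492.02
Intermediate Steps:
o(v, W) = 11 (o(v, W) = 7 - 1*(-4) = 7 + 4 = 11)
Y(K, u) = 66 (Y(K, u) = 6*11 = 66)
503*((Y(11, 19) + B)/(-306 + 2)) + 145 = 503*((66 + 319)/(-306 + 2)) + 145 = 503*(385/(-304)) + 145 = 503*(385*(-1/304)) + 145 = 503*(-385/304) + 145 = -193655/304 + 145 = -149575/304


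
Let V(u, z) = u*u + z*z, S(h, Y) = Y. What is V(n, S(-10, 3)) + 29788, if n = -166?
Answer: 57353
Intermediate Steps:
V(u, z) = u² + z²
V(n, S(-10, 3)) + 29788 = ((-166)² + 3²) + 29788 = (27556 + 9) + 29788 = 27565 + 29788 = 57353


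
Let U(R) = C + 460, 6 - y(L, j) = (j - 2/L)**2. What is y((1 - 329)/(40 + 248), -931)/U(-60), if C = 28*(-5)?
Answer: -290304743/107584 ≈ -2698.4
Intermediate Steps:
C = -140
y(L, j) = 6 - (j - 2/L)**2
U(R) = 320 (U(R) = -140 + 460 = 320)
y((1 - 329)/(40 + 248), -931)/U(-60) = (6 - (-2 + ((1 - 329)/(40 + 248))*(-931))**2/((1 - 329)/(40 + 248))**2)/320 = (6 - (-2 - 328/288*(-931))**2/(-328/288)**2)*(1/320) = (6 - (-2 - 328*1/288*(-931))**2/(-328*1/288)**2)*(1/320) = (6 - (-2 - 41/36*(-931))**2/(-41/36)**2)*(1/320) = (6 - 1*1296/1681*(-2 + 38171/36)**2)*(1/320) = (6 - 1*1296/1681*(38099/36)**2)*(1/320) = (6 - 1*1296/1681*1451533801/1296)*(1/320) = (6 - 1451533801/1681)*(1/320) = -1451523715/1681*1/320 = -290304743/107584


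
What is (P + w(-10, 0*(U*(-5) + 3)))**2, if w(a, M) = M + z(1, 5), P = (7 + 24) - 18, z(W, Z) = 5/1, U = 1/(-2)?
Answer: 324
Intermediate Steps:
U = -1/2 ≈ -0.50000
z(W, Z) = 5 (z(W, Z) = 5*1 = 5)
P = 13 (P = 31 - 18 = 13)
w(a, M) = 5 + M (w(a, M) = M + 5 = 5 + M)
(P + w(-10, 0*(U*(-5) + 3)))**2 = (13 + (5 + 0*(-1/2*(-5) + 3)))**2 = (13 + (5 + 0*(5/2 + 3)))**2 = (13 + (5 + 0*(11/2)))**2 = (13 + (5 + 0))**2 = (13 + 5)**2 = 18**2 = 324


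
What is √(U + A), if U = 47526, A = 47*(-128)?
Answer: √41510 ≈ 203.74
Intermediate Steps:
A = -6016
√(U + A) = √(47526 - 6016) = √41510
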